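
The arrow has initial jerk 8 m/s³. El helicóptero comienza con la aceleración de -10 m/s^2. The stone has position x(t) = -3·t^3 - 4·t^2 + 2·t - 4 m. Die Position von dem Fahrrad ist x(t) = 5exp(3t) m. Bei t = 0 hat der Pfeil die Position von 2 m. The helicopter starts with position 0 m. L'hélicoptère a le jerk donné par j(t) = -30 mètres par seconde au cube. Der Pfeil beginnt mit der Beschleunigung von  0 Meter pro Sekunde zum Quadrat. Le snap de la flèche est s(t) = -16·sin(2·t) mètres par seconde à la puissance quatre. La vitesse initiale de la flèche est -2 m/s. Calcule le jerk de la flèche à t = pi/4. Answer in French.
Nous devons intégrer notre équation du snap s(t) = -16·sin(2·t) 1 fois. En prenant ∫s(t)dt et en appliquant j(0) = 8, nous trouvons j(t) = 8·cos(2·t). Nous avons le jerk j(t) = 8·cos(2·t). En substituant t = pi/4: j(pi/4) = 0.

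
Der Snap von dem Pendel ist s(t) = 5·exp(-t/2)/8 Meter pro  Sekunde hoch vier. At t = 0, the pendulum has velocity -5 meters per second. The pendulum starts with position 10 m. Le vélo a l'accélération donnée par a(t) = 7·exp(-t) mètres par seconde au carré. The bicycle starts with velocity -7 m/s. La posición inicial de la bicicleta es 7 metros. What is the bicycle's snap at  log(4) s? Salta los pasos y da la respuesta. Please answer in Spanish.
En t = log(4), s = 7/4.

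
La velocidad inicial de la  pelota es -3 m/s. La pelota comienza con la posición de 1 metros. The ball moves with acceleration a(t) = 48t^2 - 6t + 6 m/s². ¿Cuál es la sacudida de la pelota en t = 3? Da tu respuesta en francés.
Nous devons dériver notre équation de l'accélération a(t) = 48·t^2 - 6·t + 6 1 fois. En dérivant l'accélération, nous obtenons le jerk: j(t) = 96·t - 6. En utilisant j(t) = 96·t - 6 et en substituant t = 3, nous trouvons j = 282.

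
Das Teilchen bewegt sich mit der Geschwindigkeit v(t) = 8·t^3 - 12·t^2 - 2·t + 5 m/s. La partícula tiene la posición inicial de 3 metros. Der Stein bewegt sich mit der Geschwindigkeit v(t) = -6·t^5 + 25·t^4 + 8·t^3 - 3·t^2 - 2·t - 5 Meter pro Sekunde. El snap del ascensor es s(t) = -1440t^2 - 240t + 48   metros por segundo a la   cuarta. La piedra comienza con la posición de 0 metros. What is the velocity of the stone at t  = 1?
Using v(t) = -6·t^5 + 25·t^4 + 8·t^3 - 3·t^2 - 2·t - 5 and substituting t = 1, we find v = 17.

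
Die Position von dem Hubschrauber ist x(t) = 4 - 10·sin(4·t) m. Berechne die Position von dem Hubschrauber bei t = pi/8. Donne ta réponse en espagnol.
Tenemos la posición x(t) = 4 - 10·sin(4·t). Sustituyendo t = pi/8: x(pi/8) = -6.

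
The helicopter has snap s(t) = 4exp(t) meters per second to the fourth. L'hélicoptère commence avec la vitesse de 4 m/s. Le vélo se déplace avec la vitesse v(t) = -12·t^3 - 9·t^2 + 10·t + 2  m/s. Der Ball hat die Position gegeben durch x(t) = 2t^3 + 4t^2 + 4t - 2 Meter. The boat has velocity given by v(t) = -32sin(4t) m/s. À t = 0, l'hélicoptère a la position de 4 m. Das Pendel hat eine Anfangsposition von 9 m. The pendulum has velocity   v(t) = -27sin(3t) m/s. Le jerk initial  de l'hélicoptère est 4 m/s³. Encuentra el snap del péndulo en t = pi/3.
Debemos derivar nuestra ecuación de la velocidad v(t) = -27·sin(3·t) 3 veces. La derivada de la velocidad da la aceleración: a(t) = -81·cos(3·t). La derivada de la aceleración da la sacudida: j(t) = 243·sin(3·t). La derivada de la sacudida da el snap: s(t) = 729·cos(3·t). Tenemos el snap s(t) = 729·cos(3·t). Sustituyendo t = pi/3: s(pi/3) = -729.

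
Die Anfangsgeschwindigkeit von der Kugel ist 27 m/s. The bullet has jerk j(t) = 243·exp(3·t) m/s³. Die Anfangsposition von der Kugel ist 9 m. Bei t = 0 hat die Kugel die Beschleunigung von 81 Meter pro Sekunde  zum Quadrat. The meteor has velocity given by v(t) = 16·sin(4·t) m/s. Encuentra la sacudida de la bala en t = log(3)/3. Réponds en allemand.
Mit j(t) = 243·exp(3·t) und Einsetzen von t = log(3)/3, finden wir j = 729.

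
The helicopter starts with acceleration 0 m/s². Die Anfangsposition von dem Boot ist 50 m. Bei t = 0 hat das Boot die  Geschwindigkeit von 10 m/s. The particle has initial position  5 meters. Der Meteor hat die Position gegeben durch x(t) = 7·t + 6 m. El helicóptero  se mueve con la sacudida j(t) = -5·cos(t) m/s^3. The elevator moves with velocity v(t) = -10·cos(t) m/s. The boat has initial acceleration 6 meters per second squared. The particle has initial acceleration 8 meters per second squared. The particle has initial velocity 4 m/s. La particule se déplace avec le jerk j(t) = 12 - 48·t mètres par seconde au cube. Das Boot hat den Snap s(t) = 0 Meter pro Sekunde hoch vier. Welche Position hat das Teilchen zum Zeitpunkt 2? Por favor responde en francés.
Nous devons intégrer notre équation du jerk j(t) = 12 - 48·t 3 fois. En intégrant le jerk et en utilisant la condition initiale a(0) = 8, nous obtenons a(t) = -24·t^2 + 12·t + 8. En intégrant l'accélération et en utilisant la condition initiale v(0) = 4, nous obtenons v(t) = -8·t^3 + 6·t^2 + 8·t + 4. L'intégrale de la vitesse est la position. En utilisant x(0) = 5, nous obtenons x(t) = -2·t^4 + 2·t^3 + 4·t^2 + 4·t + 5. De l'équation de la position x(t) = -2·t^4 + 2·t^3 + 4·t^2 + 4·t + 5, nous substituons t = 2 pour obtenir x = 13.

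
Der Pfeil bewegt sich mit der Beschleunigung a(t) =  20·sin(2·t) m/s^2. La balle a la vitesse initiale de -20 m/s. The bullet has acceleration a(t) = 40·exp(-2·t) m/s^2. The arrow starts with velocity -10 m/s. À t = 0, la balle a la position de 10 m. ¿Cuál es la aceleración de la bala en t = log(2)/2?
Usando a(t) = 40·exp(-2·t) y sustituyendo t = log(2)/2, encontramos a = 20.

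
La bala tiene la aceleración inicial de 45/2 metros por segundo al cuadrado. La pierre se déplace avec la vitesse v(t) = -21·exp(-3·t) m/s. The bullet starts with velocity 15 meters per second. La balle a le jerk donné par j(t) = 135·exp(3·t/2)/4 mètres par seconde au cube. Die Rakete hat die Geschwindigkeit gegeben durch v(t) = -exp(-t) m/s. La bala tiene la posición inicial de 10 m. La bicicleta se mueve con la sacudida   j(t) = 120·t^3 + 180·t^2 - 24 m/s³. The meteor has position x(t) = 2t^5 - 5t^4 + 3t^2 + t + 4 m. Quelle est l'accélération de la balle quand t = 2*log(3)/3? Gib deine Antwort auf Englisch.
To solve this, we need to take 1 integral of our jerk equation j(t) = 135·exp(3·t/2)/4. Taking ∫j(t)dt and applying a(0) = 45/2, we find a(t) = 45·exp(3·t/2)/2. Using a(t) = 45·exp(3·t/2)/2 and substituting t = 2*log(3)/3, we find a = 135/2.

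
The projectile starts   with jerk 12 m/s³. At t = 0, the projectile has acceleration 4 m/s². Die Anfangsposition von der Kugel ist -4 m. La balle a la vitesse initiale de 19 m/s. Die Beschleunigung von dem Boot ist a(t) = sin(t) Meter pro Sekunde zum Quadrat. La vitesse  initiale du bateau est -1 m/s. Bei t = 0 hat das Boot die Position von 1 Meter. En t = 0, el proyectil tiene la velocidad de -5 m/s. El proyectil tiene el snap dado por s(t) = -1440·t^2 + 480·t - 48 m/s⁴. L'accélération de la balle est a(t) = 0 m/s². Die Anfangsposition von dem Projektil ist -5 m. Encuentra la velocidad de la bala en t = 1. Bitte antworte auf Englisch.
To find the answer, we compute 1 integral of a(t) = 0. Finding the antiderivative of a(t) and using v(0) = 19: v(t) = 19. We have velocity v(t) = 19. Substituting t = 1: v(1) = 19.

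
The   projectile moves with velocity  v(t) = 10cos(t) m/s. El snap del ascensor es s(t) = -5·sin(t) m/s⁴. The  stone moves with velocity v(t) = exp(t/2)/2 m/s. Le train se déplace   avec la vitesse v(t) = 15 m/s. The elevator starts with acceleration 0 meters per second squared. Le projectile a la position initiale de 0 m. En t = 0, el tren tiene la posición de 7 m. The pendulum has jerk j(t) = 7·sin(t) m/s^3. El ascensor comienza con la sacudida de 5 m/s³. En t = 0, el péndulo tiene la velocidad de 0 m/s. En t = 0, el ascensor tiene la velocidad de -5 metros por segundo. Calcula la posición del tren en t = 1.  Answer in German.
Um dies zu lösen, müssen wir 1 Stammfunktion unserer Gleichung für die Geschwindigkeit v(t) = 15 finden. Durch Integration von der Geschwindigkeit und Verwendung der Anfangsbedingung x(0) = 7, erhalten wir x(t) = 15·t + 7. Wir haben die Position x(t) = 15·t + 7. Durch Einsetzen von t = 1: x(1) = 22.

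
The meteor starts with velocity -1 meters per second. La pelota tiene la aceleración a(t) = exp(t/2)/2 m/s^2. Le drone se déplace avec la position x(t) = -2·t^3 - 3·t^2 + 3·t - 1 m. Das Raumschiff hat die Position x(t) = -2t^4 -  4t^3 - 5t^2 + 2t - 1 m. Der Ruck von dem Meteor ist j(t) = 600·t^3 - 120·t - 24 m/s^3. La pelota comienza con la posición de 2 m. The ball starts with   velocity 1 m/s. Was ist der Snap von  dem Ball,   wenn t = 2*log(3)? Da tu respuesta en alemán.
Um dies zu lösen, müssen wir 2 Ableitungen unserer Gleichung für die Beschleunigung a(t) = exp(t/2)/2 nehmen. Mit d/dt von a(t) finden wir j(t) = exp(t/2)/4. Mit d/dt von j(t) finden wir s(t) = exp(t/2)/8. Mit s(t) = exp(t/2)/8 und Einsetzen von t = 2*log(3), finden wir s = 3/8.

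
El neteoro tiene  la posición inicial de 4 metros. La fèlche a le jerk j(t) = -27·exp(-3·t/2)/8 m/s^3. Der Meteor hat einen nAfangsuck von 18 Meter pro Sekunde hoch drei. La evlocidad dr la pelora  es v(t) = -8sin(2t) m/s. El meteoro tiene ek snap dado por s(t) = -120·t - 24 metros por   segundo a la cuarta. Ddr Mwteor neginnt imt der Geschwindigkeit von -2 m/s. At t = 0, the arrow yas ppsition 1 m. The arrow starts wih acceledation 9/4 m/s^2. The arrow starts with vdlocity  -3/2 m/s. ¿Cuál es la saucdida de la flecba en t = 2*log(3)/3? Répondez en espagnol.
De la ecuación de la sacudida j(t) = -27·exp(-3·t/2)/8, sustituimos t = 2*log(3)/3 para obtener j = -9/8.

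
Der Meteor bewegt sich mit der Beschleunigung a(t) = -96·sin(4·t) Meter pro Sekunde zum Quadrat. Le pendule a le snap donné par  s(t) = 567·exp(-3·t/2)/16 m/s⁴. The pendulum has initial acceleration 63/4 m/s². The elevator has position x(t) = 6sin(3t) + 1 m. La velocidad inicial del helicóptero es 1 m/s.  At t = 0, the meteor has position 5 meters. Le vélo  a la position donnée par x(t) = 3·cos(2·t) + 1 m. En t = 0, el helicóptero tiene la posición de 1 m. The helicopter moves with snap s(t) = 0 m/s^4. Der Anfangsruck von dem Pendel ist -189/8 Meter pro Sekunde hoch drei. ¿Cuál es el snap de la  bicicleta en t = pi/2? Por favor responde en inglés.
Starting from position x(t) = 3·cos(2·t) + 1, we take 4 derivatives. Taking d/dt of x(t), we find v(t) = -6·sin(2·t). Taking d/dt of v(t), we find a(t) = -12·cos(2·t). Differentiating acceleration, we get jerk: j(t) = 24·sin(2·t). Differentiating jerk, we get snap: s(t) = 48·cos(2·t). We have snap s(t) = 48·cos(2·t). Substituting t = pi/2: s(pi/2) = -48.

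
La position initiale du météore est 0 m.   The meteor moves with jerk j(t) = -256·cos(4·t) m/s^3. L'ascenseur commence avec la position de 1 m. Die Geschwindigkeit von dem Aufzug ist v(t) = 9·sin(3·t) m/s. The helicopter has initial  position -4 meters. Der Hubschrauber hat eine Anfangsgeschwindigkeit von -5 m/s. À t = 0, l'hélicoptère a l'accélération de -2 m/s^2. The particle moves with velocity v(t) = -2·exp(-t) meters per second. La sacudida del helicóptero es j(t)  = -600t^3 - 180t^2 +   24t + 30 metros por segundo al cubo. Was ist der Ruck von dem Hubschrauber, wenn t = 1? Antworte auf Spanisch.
De la ecuación de la sacudida j(t) = -600·t^3 - 180·t^2 + 24·t + 30, sustituimos t = 1 para obtener j = -726.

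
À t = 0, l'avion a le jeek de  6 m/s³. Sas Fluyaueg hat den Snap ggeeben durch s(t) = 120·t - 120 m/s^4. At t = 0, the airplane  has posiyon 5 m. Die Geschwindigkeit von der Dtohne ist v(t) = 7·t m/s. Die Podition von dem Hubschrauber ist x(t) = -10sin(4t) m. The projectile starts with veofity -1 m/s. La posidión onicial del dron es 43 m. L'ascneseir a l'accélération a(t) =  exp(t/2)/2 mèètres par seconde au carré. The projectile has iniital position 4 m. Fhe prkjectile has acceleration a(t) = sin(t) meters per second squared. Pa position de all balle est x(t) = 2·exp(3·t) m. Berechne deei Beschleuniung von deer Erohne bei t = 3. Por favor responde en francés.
Pour résoudre ceci, nous devons prendre 1 dérivée de notre équation de la vitesse v(t) = 7·t. En dérivant la vitesse, nous obtenons l'accélération: a(t) = 7. De l'équation de l'accélération a(t) = 7, nous substituons t = 3 pour obtenir a = 7.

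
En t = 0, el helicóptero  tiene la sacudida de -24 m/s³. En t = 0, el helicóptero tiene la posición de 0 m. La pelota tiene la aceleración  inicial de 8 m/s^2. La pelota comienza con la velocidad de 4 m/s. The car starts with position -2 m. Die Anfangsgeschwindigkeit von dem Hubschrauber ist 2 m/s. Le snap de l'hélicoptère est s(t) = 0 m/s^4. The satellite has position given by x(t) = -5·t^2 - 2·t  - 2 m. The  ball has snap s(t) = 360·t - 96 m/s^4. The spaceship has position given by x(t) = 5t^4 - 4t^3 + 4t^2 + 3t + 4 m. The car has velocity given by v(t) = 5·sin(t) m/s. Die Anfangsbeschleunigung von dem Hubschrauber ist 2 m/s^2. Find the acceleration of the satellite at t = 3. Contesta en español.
Partiendo de la posición x(t) = -5·t^2 - 2·t - 2, tomamos 2 derivadas. Derivando la posición, obtenemos la velocidad: v(t) = -10·t - 2. Derivando la velocidad, obtenemos la aceleración: a(t) = -10. Usando a(t) = -10 y sustituyendo t = 3, encontramos a = -10.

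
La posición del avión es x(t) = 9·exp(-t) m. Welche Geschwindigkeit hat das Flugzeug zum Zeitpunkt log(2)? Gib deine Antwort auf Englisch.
To solve this, we need to take 1 derivative of our position equation x(t) = 9·exp(-t). Differentiating position, we get velocity: v(t) = -9·exp(-t). We have velocity v(t) = -9·exp(-t). Substituting t = log(2): v(log(2)) = -9/2.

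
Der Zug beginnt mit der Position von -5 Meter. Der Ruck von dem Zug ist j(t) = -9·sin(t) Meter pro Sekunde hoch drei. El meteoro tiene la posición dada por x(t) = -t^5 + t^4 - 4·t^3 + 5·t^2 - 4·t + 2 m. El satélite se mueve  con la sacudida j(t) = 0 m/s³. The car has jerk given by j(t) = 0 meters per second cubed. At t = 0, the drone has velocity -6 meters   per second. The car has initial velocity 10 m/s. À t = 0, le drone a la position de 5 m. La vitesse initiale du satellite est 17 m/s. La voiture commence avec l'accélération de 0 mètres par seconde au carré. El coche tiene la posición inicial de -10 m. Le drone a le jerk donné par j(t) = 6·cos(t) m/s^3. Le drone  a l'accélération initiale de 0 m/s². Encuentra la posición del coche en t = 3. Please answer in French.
Nous devons intégrer notre équation du jerk j(t) = 0 3 fois. En intégrant le jerk et en utilisant la condition initiale a(0) = 0, nous obtenons a(t) = 0. En prenant ∫a(t)dt et en appliquant v(0) = 10, nous trouvons v(t) = 10. L'intégrale de la vitesse, avec x(0) = -10, donne la position: x(t) = 10·t - 10. En utilisant x(t) = 10·t - 10 et en substituant t = 3, nous trouvons x = 20.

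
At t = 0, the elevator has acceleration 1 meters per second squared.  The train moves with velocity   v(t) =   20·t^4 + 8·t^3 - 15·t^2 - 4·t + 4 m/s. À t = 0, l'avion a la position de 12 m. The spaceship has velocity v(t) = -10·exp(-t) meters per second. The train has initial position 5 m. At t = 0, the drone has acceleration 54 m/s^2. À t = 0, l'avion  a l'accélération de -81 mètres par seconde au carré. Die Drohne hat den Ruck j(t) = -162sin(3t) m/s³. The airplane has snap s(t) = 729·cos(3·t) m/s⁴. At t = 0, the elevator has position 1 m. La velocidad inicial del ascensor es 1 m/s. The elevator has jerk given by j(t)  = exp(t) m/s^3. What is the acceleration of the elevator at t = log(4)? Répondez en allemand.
Um dies zu lösen, müssen wir 1 Stammfunktion unserer Gleichung für den Ruck j(t) = exp(t) finden. Die Stammfunktion von dem Ruck, mit a(0) = 1, ergibt die Beschleunigung: a(t) = exp(t). Wir haben die Beschleunigung a(t) = exp(t). Durch Einsetzen von t = log(4): a(log(4)) = 4.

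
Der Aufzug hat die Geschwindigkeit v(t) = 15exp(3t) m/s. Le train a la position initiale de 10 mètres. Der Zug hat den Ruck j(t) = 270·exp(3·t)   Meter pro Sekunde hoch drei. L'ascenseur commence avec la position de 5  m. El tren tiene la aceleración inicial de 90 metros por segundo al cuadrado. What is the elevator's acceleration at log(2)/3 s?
We must differentiate our velocity equation v(t) = 15·exp(3·t) 1 time. The derivative of velocity gives acceleration: a(t) = 45·exp(3·t). From the given acceleration equation a(t) = 45·exp(3·t), we substitute t = log(2)/3 to get a = 90.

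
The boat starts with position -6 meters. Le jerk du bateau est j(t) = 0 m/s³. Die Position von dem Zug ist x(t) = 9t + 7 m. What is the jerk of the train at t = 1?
To solve this, we need to take 3 derivatives of our position equation x(t) = 9·t + 7. The derivative of position gives velocity: v(t) = 9. The derivative of velocity gives acceleration: a(t) = 0. The derivative of acceleration gives jerk: j(t) = 0. Using j(t) = 0 and substituting t = 1, we find j = 0.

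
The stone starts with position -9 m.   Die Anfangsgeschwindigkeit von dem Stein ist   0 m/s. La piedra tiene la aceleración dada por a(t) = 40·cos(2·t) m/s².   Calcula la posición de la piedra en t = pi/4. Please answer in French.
Nous devons intégrer notre équation de l'accélération a(t) = 40·cos(2·t) 2 fois. L'intégrale de l'accélération, avec v(0) = 0, donne la vitesse: v(t) = 20·sin(2·t). En prenant ∫v(t)dt et en appliquant x(0) = -9, nous trouvons x(t) = 1 - 10·cos(2·t). En utilisant x(t) = 1 - 10·cos(2·t) et en substituant t = pi/4, nous trouvons x = 1.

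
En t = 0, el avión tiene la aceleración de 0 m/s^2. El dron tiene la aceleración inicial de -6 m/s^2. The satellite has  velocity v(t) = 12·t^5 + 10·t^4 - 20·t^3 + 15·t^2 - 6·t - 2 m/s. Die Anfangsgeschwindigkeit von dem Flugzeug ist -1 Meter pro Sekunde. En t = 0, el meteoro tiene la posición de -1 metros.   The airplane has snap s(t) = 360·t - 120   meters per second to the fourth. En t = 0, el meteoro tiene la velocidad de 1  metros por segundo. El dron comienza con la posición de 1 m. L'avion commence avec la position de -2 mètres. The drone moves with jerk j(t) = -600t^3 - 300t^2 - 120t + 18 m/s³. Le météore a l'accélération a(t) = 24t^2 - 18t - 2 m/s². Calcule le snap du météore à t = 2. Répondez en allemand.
Wir müssen unsere Gleichung für die Beschleunigung a(t) = 24·t^2 - 18·t - 2 2-mal ableiten. Mit d/dt von a(t) finden wir j(t) = 48·t - 18. Durch Ableiten von dem Ruck erhalten wir den Snap: s(t) = 48. Wir haben den Snap s(t) = 48. Durch Einsetzen von t = 2: s(2) = 48.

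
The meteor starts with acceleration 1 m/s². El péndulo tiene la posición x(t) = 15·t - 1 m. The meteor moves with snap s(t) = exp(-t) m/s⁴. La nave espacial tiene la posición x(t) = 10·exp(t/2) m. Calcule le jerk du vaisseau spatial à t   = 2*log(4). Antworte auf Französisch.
Pour résoudre ceci, nous devons prendre 3 dérivées de notre équation de la position x(t) = 10·exp(t/2). En prenant d/dt de x(t), nous trouvons v(t) = 5·exp(t/2). En dérivant la vitesse, nous obtenons l'accélération: a(t) = 5·exp(t/2)/2. La dérivée de l'accélération donne le jerk: j(t) = 5·exp(t/2)/4. En utilisant j(t) = 5·exp(t/2)/4 et en substituant t = 2*log(4), nous trouvons j = 5.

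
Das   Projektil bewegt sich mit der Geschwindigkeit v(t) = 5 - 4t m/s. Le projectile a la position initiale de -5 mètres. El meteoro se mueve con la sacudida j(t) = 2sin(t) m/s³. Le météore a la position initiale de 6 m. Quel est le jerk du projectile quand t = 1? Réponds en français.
Pour résoudre ceci, nous devons prendre 2 dérivées de notre équation de la vitesse v(t) = 5 - 4·t. En dérivant la vitesse, nous obtenons l'accélération: a(t) = -4. En prenant d/dt de a(t), nous trouvons j(t) = 0. En utilisant j(t) = 0 et en substituant t = 1, nous trouvons j = 0.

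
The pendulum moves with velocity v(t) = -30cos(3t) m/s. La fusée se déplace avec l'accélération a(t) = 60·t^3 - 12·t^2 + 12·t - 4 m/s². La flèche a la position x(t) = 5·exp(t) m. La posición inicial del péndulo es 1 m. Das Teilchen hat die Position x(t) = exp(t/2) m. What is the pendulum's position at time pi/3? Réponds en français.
Nous devons intégrer notre équation de la vitesse v(t) = -30·cos(3·t) 1 fois. En prenant ∫v(t)dt et en appliquant x(0) = 1, nous trouvons x(t) = 1 - 10·sin(3·t). En utilisant x(t) = 1 - 10·sin(3·t) et en substituant t = pi/3, nous trouvons x = 1.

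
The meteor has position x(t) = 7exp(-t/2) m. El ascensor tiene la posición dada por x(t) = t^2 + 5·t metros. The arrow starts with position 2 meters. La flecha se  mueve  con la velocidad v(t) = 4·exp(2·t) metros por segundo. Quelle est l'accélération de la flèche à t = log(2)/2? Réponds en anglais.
We must differentiate our velocity equation v(t) = 4·exp(2·t) 1 time. Differentiating velocity, we get acceleration: a(t) = 8·exp(2·t). Using a(t) = 8·exp(2·t) and substituting t = log(2)/2, we find a = 16.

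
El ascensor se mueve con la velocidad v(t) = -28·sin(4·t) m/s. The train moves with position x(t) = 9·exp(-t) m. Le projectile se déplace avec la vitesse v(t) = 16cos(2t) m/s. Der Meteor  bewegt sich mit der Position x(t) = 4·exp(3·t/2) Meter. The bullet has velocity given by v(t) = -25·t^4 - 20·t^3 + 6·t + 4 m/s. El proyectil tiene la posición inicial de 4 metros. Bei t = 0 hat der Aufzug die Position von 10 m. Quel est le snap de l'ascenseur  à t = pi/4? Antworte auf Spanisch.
Debemos derivar nuestra ecuación de la velocidad v(t) = -28·sin(4·t) 3 veces. Tomando d/dt de v(t), encontramos a(t) = -112·cos(4·t). La derivada de la aceleración da la sacudida: j(t) = 448·sin(4·t). La derivada de la sacudida da el snap: s(t) = 1792·cos(4·t). De la ecuación del snap s(t) = 1792·cos(4·t), sustituimos t = pi/4 para obtener s = -1792.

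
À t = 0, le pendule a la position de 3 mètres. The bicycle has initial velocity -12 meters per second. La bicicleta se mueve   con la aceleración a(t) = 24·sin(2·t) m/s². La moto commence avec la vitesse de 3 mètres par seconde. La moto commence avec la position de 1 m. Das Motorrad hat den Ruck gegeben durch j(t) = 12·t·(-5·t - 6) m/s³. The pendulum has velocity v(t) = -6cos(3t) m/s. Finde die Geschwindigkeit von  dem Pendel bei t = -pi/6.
Mit v(t) = -6·cos(3·t) und Einsetzen von t = -pi/6, finden wir v = 0.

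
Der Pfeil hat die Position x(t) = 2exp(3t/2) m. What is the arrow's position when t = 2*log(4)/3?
We have position x(t) = 2·exp(3·t/2). Substituting t = 2*log(4)/3: x(2*log(4)/3) = 8.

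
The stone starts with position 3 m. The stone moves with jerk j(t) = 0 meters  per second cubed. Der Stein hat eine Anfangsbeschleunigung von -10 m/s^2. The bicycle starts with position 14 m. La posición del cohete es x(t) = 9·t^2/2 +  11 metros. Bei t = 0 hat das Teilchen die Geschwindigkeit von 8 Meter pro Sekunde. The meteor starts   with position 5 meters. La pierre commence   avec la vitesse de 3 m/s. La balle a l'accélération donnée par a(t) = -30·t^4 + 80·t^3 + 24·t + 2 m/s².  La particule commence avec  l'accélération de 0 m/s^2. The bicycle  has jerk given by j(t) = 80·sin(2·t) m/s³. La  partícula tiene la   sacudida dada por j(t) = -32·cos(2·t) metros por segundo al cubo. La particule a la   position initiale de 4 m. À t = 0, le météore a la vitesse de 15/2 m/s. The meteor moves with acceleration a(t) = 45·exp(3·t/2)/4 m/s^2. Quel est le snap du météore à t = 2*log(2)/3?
Nous devons dériver notre équation de l'accélération a(t) = 45·exp(3·t/2)/4 2 fois. En dérivant l'accélération, nous obtenons le jerk: j(t) = 135·exp(3·t/2)/8. En dérivant le jerk, nous obtenons le snap: s(t) = 405·exp(3·t/2)/16. De l'équation du snap s(t) = 405·exp(3·t/2)/16, nous substituons t = 2*log(2)/3 pour obtenir s = 405/8.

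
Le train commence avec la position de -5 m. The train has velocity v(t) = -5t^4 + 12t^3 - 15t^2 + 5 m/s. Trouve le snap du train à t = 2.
En partant de la vitesse v(t) = -5·t^4 + 12·t^3 - 15·t^2 + 5, nous prenons 3 dérivées. La dérivée de la vitesse donne l'accélération: a(t) = -20·t^3 + 36·t^2 - 30·t. En prenant d/dt de a(t), nous trouvons j(t) = -60·t^2 + 72·t - 30. En prenant d/dt de j(t), nous trouvons s(t) = 72 - 120·t. Nous avons le snap s(t) = 72 - 120·t. En substituant t = 2: s(2) = -168.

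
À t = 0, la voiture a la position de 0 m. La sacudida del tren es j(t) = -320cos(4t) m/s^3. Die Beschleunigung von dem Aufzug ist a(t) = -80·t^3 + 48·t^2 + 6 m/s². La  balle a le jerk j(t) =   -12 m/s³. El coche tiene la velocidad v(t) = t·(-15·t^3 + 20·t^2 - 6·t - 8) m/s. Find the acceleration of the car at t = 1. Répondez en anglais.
To solve this, we need to take 1 derivative of our velocity equation v(t) = t·(-15·t^3 + 20·t^2 - 6·t - 8). The derivative of velocity gives acceleration: a(t) = -15·t^3 + 20·t^2 + t·(-45·t^2 + 40·t - 6) - 6·t - 8. Using a(t) = -15·t^3 + 20·t^2 + t·(-45·t^2 + 40·t - 6) - 6·t - 8 and substituting t = 1, we find a = -20.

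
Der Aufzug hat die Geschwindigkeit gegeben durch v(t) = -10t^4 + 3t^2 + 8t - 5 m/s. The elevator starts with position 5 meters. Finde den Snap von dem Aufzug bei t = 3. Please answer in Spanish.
Para resolver esto, necesitamos tomar 3 derivadas de nuestra ecuación de la velocidad v(t) = -10·t^4 + 3·t^2 + 8·t - 5. La derivada de la velocidad da la aceleración: a(t) = -40·t^3 + 6·t + 8. Tomando d/dt de a(t), encontramos j(t) = 6 - 120·t^2. Tomando d/dt de j(t), encontramos s(t) = -240·t. Usando s(t) = -240·t y sustituyendo t = 3, encontramos s = -720.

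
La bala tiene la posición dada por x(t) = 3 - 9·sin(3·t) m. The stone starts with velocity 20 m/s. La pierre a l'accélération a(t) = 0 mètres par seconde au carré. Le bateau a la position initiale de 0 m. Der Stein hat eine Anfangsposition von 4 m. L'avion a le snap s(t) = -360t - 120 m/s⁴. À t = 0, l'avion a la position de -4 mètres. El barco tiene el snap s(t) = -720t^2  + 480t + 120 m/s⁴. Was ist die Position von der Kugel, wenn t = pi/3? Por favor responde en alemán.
Wir haben die Position x(t) = 3 - 9·sin(3·t). Durch Einsetzen von t = pi/3: x(pi/3) = 3.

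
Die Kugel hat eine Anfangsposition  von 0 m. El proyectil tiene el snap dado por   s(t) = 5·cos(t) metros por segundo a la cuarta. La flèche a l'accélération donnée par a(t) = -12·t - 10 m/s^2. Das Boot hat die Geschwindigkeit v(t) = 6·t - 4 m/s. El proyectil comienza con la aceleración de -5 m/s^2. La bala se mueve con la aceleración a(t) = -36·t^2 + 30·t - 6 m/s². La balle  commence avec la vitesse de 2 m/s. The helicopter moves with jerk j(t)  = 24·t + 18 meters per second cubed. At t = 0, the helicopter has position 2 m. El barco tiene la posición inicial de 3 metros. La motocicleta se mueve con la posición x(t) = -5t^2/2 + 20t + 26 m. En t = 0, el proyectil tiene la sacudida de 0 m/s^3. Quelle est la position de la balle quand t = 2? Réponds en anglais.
We need to integrate our acceleration equation a(t) = -36·t^2 + 30·t - 6 2 times. The antiderivative of acceleration is velocity. Using v(0) = 2, we get v(t) = -12·t^3 + 15·t^2 - 6·t + 2. The antiderivative of velocity is position. Using x(0) = 0, we get x(t) = -3·t^4 + 5·t^3 - 3·t^2 + 2·t. From the given position equation x(t) = -3·t^4 + 5·t^3 - 3·t^2 + 2·t, we substitute t = 2 to get x = -16.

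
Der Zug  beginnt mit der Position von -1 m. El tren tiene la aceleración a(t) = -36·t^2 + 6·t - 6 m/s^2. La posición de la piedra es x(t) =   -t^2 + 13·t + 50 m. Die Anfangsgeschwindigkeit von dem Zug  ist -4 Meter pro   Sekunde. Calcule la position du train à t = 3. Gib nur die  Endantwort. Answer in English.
At t = 3, x = -256.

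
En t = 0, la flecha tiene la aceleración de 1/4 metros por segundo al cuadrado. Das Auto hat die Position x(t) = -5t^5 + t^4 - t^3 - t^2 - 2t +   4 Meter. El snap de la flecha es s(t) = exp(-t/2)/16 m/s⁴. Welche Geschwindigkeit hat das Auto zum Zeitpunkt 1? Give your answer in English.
Starting from position x(t) = -5·t^5 + t^4 - t^3 - t^2 - 2·t + 4, we take 1 derivative. Taking d/dt of x(t), we find v(t) = -25·t^4 + 4·t^3 - 3·t^2 - 2·t - 2. We have velocity v(t) = -25·t^4 + 4·t^3 - 3·t^2 - 2·t - 2. Substituting t = 1: v(1) = -28.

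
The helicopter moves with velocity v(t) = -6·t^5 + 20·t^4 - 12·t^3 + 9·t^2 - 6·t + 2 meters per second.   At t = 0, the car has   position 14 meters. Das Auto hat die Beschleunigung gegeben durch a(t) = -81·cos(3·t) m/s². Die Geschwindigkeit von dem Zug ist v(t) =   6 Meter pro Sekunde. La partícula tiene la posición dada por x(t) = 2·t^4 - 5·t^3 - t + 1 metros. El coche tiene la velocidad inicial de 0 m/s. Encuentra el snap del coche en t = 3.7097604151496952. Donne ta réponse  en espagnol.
Partiendo de la aceleración a(t) = -81·cos(3·t), tomamos 2 derivadas. Tomando d/dt de a(t), encontramos j(t) = 243·sin(3·t). Tomando d/dt de j(t), encontramos s(t) = 729·cos(3·t). De la ecuación del snap s(t) = 729·cos(3·t), sustituimos t = 3.7097604151496952 para obtener s = 97.1822039167417.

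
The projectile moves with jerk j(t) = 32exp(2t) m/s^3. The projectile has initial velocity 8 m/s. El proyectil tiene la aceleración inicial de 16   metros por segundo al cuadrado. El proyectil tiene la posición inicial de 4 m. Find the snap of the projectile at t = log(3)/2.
Starting from jerk j(t) = 32·exp(2·t), we take 1 derivative. Taking d/dt of j(t), we find s(t) = 64·exp(2·t). From the given snap equation s(t) = 64·exp(2·t), we substitute t = log(3)/2 to get s = 192.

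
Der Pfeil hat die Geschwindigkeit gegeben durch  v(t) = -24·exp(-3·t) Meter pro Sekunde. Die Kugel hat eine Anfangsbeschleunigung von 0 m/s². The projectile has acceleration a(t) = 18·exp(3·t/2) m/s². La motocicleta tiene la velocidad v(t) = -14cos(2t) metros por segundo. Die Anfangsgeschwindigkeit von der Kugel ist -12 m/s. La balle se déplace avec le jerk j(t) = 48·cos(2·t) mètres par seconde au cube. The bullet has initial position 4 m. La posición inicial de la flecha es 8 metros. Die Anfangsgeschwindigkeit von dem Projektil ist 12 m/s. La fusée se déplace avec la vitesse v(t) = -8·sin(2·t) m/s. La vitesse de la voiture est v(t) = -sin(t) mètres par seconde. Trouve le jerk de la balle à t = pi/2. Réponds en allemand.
Aus der Gleichung für den Ruck j(t) = 48·cos(2·t), setzen wir t = pi/2 ein und erhalten j = -48.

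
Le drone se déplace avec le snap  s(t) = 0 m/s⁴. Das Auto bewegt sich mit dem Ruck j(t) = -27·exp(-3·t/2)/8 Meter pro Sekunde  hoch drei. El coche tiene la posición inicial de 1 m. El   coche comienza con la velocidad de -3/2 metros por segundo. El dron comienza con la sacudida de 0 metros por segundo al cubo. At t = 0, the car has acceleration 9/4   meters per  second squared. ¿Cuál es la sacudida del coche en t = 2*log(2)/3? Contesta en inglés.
We have jerk j(t) = -27·exp(-3·t/2)/8. Substituting t = 2*log(2)/3: j(2*log(2)/3) = -27/16.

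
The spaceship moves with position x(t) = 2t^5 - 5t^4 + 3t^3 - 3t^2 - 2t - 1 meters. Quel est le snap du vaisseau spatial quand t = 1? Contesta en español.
Partiendo de la posición x(t) = 2·t^5 - 5·t^4 + 3·t^3 - 3·t^2 - 2·t - 1, tomamos 4 derivadas. Tomando d/dt de x(t), encontramos v(t) = 10·t^4 - 20·t^3 + 9·t^2 - 6·t - 2. La derivada de la velocidad da la aceleración: a(t) = 40·t^3 - 60·t^2 + 18·t - 6. La derivada de la aceleración da la sacudida: j(t) = 120·t^2 - 120·t + 18. Derivando la sacudida, obtenemos el snap: s(t) = 240·t - 120. Usando s(t) = 240·t - 120 y sustituyendo t = 1, encontramos s = 120.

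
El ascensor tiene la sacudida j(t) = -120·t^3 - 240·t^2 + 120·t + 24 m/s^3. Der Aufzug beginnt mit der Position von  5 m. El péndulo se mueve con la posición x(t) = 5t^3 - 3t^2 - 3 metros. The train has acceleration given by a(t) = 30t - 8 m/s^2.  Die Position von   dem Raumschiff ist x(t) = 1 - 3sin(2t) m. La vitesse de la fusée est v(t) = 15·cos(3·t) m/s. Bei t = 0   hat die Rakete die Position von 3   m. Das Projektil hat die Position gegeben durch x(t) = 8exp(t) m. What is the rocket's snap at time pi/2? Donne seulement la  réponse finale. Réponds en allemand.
Bei t = pi/2, s = -405.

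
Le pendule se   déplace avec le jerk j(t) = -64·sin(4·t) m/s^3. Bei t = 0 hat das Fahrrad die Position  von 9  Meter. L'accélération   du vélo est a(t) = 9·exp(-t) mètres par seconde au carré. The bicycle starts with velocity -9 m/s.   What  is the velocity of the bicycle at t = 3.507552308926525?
Starting from acceleration a(t) = 9·exp(-t), we take 1 antiderivative. The antiderivative of acceleration is velocity. Using v(0) = -9, we get v(t) = -9·exp(-t). Using v(t) = -9·exp(-t) and substituting t = 3.507552308926525, we find v = -0.269731642317344.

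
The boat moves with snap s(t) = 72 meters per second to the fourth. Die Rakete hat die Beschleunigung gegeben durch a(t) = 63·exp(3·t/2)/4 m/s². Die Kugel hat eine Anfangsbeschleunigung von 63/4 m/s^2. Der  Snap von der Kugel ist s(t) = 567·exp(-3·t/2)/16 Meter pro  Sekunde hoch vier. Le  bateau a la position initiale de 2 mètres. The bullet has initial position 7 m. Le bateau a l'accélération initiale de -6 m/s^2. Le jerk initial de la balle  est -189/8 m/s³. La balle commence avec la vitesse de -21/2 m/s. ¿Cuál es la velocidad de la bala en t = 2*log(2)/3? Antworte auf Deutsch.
Wir müssen die Stammfunktion unserer Gleichung für den Snap s(t) = 567·exp(-3·t/2)/16 3-mal finden. Die Stammfunktion von dem Snap, mit j(0) = -189/8, ergibt den Ruck: j(t) = -189·exp(-3·t/2)/8. Das Integral von dem Ruck ist die Beschleunigung. Mit a(0) = 63/4 erhalten wir a(t) = 63·exp(-3·t/2)/4. Mit ∫a(t)dt und Anwendung von v(0) = -21/2, finden wir v(t) = -21·exp(-3·t/2)/2. Wir haben die Geschwindigkeit v(t) = -21·exp(-3·t/2)/2. Durch Einsetzen von t = 2*log(2)/3: v(2*log(2)/3) = -21/4.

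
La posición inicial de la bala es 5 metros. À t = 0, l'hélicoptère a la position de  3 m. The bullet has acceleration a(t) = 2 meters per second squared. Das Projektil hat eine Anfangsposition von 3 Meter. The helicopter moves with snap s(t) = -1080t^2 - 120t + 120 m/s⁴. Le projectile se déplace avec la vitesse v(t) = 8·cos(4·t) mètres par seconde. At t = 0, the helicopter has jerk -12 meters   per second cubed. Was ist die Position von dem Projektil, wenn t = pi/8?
Um dies zu lösen, müssen wir 1 Integral unserer Gleichung für die Geschwindigkeit v(t) = 8·cos(4·t) finden. Durch Integration von der Geschwindigkeit und Verwendung der Anfangsbedingung x(0) = 3, erhalten wir x(t) = 2·sin(4·t) + 3. Aus der Gleichung für die Position x(t) = 2·sin(4·t) + 3, setzen wir t = pi/8 ein und erhalten x = 5.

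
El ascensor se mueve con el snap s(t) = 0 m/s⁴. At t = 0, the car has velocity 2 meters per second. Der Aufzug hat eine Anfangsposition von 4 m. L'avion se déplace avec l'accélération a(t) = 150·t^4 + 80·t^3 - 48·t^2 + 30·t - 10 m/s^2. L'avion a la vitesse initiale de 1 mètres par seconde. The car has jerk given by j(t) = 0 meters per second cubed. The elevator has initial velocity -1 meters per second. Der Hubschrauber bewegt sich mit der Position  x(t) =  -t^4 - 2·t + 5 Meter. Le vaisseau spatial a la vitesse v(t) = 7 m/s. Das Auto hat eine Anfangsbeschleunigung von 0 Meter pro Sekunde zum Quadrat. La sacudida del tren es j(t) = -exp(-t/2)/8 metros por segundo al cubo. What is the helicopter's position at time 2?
We have position x(t) = -t^4 - 2·t + 5. Substituting t = 2: x(2) = -15.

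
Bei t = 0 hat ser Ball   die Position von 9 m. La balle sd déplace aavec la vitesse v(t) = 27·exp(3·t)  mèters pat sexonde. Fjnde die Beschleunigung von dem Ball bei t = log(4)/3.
Um dies zu lösen, müssen wir 1 Ableitung unserer Gleichung für die Geschwindigkeit v(t) = 27·exp(3·t) nehmen. Durch Ableiten von der Geschwindigkeit erhalten wir die Beschleunigung: a(t) = 81·exp(3·t). Wir haben die Beschleunigung a(t) = 81·exp(3·t). Durch Einsetzen von t = log(4)/3: a(log(4)/3) = 324.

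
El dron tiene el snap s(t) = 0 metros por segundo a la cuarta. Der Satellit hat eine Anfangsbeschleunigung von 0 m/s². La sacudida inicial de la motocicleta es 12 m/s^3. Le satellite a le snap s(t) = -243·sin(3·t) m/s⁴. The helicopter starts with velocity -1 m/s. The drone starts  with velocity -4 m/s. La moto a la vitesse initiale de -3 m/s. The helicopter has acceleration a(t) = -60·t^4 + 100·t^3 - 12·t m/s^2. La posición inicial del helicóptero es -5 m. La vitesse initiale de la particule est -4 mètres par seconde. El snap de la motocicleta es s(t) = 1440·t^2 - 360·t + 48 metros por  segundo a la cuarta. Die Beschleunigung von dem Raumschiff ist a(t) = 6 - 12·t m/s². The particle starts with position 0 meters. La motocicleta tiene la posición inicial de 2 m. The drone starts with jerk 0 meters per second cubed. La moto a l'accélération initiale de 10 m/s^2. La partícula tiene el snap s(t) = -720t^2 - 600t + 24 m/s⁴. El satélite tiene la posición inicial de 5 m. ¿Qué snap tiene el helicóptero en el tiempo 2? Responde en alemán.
Ausgehend von der Beschleunigung a(t) = -60·t^4 + 100·t^3 - 12·t, nehmen wir 2 Ableitungen. Mit d/dt von a(t) finden wir j(t) = -240·t^3 + 300·t^2 - 12. Durch Ableiten von dem Ruck erhalten wir den Snap: s(t) = -720·t^2 + 600·t. Mit s(t) = -720·t^2 + 600·t und Einsetzen von t = 2, finden wir s = -1680.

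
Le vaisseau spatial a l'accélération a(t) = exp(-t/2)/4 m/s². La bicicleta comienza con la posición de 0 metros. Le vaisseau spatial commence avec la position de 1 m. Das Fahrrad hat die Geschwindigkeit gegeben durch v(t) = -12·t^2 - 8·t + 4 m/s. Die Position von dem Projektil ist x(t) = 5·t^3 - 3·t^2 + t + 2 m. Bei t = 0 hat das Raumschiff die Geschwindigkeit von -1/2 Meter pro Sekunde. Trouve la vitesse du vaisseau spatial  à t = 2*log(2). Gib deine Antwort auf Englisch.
Starting from acceleration a(t) = exp(-t/2)/4, we take 1 antiderivative. Taking ∫a(t)dt and applying v(0) = -1/2, we find v(t) = -exp(-t/2)/2. Using v(t) = -exp(-t/2)/2 and substituting t = 2*log(2), we find v = -1/4.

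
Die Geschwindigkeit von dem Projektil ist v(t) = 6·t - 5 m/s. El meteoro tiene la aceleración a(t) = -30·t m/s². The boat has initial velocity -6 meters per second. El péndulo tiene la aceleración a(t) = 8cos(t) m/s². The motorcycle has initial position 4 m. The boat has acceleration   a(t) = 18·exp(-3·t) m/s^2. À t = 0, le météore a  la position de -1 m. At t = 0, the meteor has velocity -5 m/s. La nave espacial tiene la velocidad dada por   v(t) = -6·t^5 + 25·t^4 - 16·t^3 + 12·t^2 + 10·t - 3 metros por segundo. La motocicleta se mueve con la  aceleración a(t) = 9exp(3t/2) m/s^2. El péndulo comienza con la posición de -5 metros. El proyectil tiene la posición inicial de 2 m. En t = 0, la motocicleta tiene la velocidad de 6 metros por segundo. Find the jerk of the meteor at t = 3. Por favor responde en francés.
En partant de l'accélération a(t) = -30·t, nous prenons 1 dérivée. En prenant d/dt de a(t), nous trouvons j(t) = -30. De l'équation du jerk j(t) = -30, nous substituons t = 3 pour obtenir j = -30.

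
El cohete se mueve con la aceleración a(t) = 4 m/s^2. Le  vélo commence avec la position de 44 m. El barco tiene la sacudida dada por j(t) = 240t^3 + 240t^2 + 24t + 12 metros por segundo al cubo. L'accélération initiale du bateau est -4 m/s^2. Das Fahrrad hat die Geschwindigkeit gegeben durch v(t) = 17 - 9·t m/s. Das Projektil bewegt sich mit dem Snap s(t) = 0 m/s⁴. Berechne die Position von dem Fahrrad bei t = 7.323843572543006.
Wir müssen unsere Gleichung für die Geschwindigkeit v(t) = 17 - 9·t 1-mal integrieren. Das Integral von der Geschwindigkeit, mit x(0) = 44, ergibt die Position: x(t) = -9·t^2/2 + 17·t + 44. Aus der Gleichung für die Position x(t) = -9·t^2/2 + 17·t + 44, setzen wir t = 7.323843572543006 ein und erhalten x = -72.8687403046267.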